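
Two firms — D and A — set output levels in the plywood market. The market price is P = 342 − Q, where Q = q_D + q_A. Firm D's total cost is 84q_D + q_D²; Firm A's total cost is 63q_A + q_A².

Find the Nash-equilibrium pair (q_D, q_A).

Firm D's profit: π = q_D(342 − (q_D + q_A)) − 84q_D − q_D².
∂π/∂q_D = 258 − 4q_D − q_A = 0, so q_D = 64.5 − 0.25q_A.
By the same steps for A: q_A = 69.75 − 0.25q_D.
Plugging q_A into D's best response: q_D = 64.5 − 0.25(69.75 − 0.25q_D) ⇒ 0.9375q_D = 47.0625, so q_D = 50.2.
Then q_A = 69.75 − 0.25·50.2 = 57.2.

50.2, 57.2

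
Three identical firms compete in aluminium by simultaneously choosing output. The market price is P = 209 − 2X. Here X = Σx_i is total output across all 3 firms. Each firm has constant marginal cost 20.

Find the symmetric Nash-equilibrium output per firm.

23.625

A representative firm's profit is π_i = x_i(209 − 2X) − 20x_i, with X = x_i + Σ_{j≠i} x_j.
First-order condition: 189 − 4x_i − 2Σ_{j≠i} x_j = 0.
In a symmetric equilibrium every firm chooses the same x, so Σ_{j≠i} x_j = 2x. The condition becomes 189 − 8x = 0, giving x = 189/8 = 23.625.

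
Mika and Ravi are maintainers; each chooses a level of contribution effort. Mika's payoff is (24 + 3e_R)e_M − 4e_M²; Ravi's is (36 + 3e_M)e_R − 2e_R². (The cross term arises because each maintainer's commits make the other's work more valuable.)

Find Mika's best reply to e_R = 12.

Expanding Mika's payoff: 24e_M + 3e_Re_M − 4e_M².
∂π/∂e_M = 24 + 3e_R − 8e_M = 0, so e_M = 3 + 0.375e_R.
At e_R = 12: e_M = 3 + 0.375·12 = 7.5.

7.5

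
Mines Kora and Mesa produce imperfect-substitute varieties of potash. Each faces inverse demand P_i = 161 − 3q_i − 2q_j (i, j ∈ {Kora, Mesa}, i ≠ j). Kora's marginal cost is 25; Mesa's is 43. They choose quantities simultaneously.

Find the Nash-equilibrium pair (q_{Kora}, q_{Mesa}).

Mine Kora's profit: π = q_{Kora}(161 − 3q_{Kora} − 2q_{Mesa}) − 25q_{Kora}.
∂π/∂q_{Kora} = 136 − 6q_{Kora} − 2q_{Mesa} = 0 ⇒ q_{Kora} = 68/3 − (1/3)q_{Mesa}.
Similarly q_{Mesa} = 59/3 − (1/3)q_{Kora}.
Solving the two reaction functions simultaneously: (1 − (−1/3)(−1/3))q_{Kora} = 68/3 − (1/3)·(59/3), so (8/9)q_{Kora} = 145/9 and q_{Kora} = 18.125.
Then q_{Mesa} = 59/3 − (1/3)·18.125 = 13.625.

18.125, 13.625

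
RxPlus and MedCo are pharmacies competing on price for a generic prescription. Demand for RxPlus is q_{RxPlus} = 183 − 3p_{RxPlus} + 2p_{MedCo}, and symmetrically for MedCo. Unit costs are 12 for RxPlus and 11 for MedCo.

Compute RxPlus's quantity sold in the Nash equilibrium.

127.6875

RxPlus's profit: π = (p_{RxPlus} − 12)(183 − 3p_{RxPlus} + 2p_{MedCo}).
∂π/∂p_{RxPlus} = 219 − 6p_{RxPlus} + 2p_{MedCo} = 0 ⇒ p_{RxPlus} = 36.5 + (1/3)p_{MedCo}.
Similarly p_{MedCo} = 36 + (1/3)p_{RxPlus}.
Substituting the second reaction function into the first: p_{RxPlus} = 36.5 + (1/3)(36 + (1/3)p_{RxPlus}), which gives (8/9)p_{RxPlus} = 48.5 ⇒ p_{RxPlus} = 54.5625.
Then p_{MedCo} = 36 + (1/3)·54.5625 = 54.1875.
q_{RxPlus} = 183 − 3·54.5625 + 2·54.1875 = 127.6875.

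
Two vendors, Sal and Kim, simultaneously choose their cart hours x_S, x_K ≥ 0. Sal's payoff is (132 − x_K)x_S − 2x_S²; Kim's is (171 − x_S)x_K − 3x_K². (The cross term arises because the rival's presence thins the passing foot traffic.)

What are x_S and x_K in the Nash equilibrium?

27, 24

Expanding Sal's payoff: 132x_S − x_Kx_S − 2x_S².
∂π/∂x_S = 132 − x_K − 4x_S = 0, so x_S = 33 − 0.25x_K.
Likewise for Kim: x_K = 28.5 − (1/6)x_S.
Plugging x_K into Sal's best response: x_S = 33 − 0.25(28.5 − (1/6)x_S) ⇒ (23/24)x_S = 25.875, so x_S = 27.
Then x_K = 28.5 − (1/6)·27 = 24.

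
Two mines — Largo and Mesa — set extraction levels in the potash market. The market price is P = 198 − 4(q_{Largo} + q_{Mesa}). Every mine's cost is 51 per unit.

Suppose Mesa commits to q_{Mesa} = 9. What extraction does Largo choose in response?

13.875

Mine Largo's profit: π = q_{Largo}(198 − 4(q_{Largo} + q_{Mesa})) − 51q_{Largo}.
∂π/∂q_{Largo} = 147 − 8q_{Largo} − 4q_{Mesa} = 0, so q_{Largo} = 18.375 − 0.5q_{Mesa}.
At q_{Mesa} = 9: q_{Largo} = 18.375 − 0.5·9 = 13.875.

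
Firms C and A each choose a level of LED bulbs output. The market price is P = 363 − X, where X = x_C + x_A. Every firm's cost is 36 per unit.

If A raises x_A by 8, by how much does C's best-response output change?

-4

Firm C's profit: π = x_C(363 − (x_C + x_A)) − 36x_C.
∂π/∂x_C = 327 − 2x_C − x_A = 0, so x_C = 163.5 − 0.5x_A.
The reaction-function slope is −0.5, so an 8-unit rise in x_A moves x_C by −0.5 × 8 = −4. C's best response falls — the actions are strategic substitutes.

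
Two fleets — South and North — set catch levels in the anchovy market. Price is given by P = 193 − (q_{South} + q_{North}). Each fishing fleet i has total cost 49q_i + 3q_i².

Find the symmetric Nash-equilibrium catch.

Fishing fleet South's profit: π = q_{South}(193 − (q_{South} + q_{North})) − 49q_{South} − 3q_{South}².
∂π/∂q_{South} = 144 − 8q_{South} − q_{North} = 0, so q_{South} = 18 − 0.125q_{North}.
Setting q_{South} = q_{North} in the reaction function: q_{South} = 18 − 0.125q_{South}, so q_{South} = 18 / 1.125 = 16.

16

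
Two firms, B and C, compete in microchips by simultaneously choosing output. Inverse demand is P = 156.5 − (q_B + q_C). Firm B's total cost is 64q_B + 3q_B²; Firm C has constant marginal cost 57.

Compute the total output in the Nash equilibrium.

52.6

Firm B's profit: π = q_B(156.5 − (q_B + q_C)) − 64q_B − 3q_B².
∂π/∂q_B = 92.5 − 8q_B − q_C = 0, so q_B = 11.5625 − 0.125q_C.
For C: ∂π/∂q_C = 99.5 − 2q_C − q_B = 0 ⇒ q_C = 49.75 − 0.5q_B.
Solving the two reaction functions simultaneously: (1 − (−0.125)(−0.5))q_B = 11.5625 − 0.125·49.75, so 0.9375q_B = 171/32 and q_B = 5.7.
Then q_C = 49.75 − 0.5·5.7 = 46.9.
Total output: 5.7 + 46.9 = 52.6.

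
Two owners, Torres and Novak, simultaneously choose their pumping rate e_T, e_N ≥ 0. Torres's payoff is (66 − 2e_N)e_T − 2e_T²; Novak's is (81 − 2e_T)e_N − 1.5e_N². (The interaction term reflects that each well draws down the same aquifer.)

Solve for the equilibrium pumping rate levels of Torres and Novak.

Expanding Torres's payoff: 66e_T − 2e_Ne_T − 2e_T².
∂π/∂e_T = 66 − 2e_N − 4e_T = 0, so e_T = 16.5 − 0.5e_N.
Likewise for Novak: e_N = 27 − (2/3)e_T.
Plugging e_N into Torres's best response: e_T = 16.5 − 0.5(27 − (2/3)e_T) ⇒ (2/3)e_T = 3, so e_T = 4.5.
Then e_N = 27 − (2/3)·4.5 = 24.

4.5, 24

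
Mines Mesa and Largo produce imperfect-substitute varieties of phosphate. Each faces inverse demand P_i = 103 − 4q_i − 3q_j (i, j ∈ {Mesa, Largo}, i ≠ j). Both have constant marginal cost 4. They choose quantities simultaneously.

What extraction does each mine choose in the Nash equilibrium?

9

Mine Mesa's profit: π = q_{Mesa}(103 − 4q_{Mesa} − 3q_{Largo}) − 4q_{Mesa}.
∂π/∂q_{Mesa} = 99 − 8q_{Mesa} − 3q_{Largo} = 0 ⇒ q_{Mesa} = 12.375 − 0.375q_{Largo}.
The game is symmetric, so in equilibrium q_{Largo} = q_{Mesa}: the reaction function gives 1.375q_{Mesa} = 12.375, hence q_{Mesa} = 9.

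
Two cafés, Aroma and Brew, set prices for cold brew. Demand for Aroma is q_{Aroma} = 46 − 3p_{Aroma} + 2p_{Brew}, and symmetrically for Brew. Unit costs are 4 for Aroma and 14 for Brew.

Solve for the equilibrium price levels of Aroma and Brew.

16.375, 20.125

Aroma's profit: π = (p_{Aroma} − 4)(46 − 3p_{Aroma} + 2p_{Brew}).
∂π/∂p_{Aroma} = 58 − 6p_{Aroma} + 2p_{Brew} = 0 ⇒ p_{Aroma} = 29/3 + (1/3)p_{Brew}.
Similarly p_{Brew} = 44/3 + (1/3)p_{Aroma}.
Solving the two reaction functions simultaneously: (1 − (1/3)(1/3))p_{Aroma} = 29/3 + (1/3)·(44/3), so (8/9)p_{Aroma} = 131/9 and p_{Aroma} = 16.375.
Then p_{Brew} = 44/3 + (1/3)·16.375 = 20.125.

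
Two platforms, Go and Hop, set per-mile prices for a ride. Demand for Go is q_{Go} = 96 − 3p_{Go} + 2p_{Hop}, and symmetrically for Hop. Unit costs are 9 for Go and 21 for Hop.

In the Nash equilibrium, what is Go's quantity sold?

Go's profit: π = (p_{Go} − 9)(96 − 3p_{Go} + 2p_{Hop}).
∂π/∂p_{Go} = 123 − 6p_{Go} + 2p_{Hop} = 0 ⇒ p_{Go} = 20.5 + (1/3)p_{Hop}.
Similarly p_{Hop} = 26.5 + (1/3)p_{Go}.
Substituting the second reaction function into the first: p_{Go} = 20.5 + (1/3)(26.5 + (1/3)p_{Go}), which gives (8/9)p_{Go} = 88/3 ⇒ p_{Go} = 33.
Then p_{Hop} = 26.5 + (1/3)·33 = 37.5.
q_{Go} = 96 − 3·33 + 2·37.5 = 72.

72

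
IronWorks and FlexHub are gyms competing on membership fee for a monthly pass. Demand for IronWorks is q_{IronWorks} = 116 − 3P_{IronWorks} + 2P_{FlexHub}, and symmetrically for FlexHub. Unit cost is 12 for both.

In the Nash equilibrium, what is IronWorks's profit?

2028

IronWorks's profit: π = (P_{IronWorks} − 12)(116 − 3P_{IronWorks} + 2P_{FlexHub}).
∂π/∂P_{IronWorks} = 152 − 6P_{IronWorks} + 2P_{FlexHub} = 0 ⇒ P_{IronWorks} = 76/3 + (1/3)P_{FlexHub}.
By symmetry P_{FlexHub} = P_{IronWorks}; substituting into the reaction function, (2/3)P_{IronWorks} = 76/3 and P_{IronWorks} = 38.
q_{IronWorks} = 116 − 3·38 + 2·38 = 78.
Profit = (38 − 12)·78 = 2028.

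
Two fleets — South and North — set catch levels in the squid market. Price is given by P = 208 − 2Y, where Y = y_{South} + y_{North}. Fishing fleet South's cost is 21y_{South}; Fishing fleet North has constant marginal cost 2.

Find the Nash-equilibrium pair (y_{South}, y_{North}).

Fishing fleet South's profit: π = y_{South}(208 − 2(y_{South} + y_{North})) − 21y_{South}.
∂π/∂y_{South} = 187 − 4y_{South} − 2y_{North} = 0, so y_{South} = 46.75 − 0.5y_{North}.
By the same steps for North: y_{North} = 51.5 − 0.5y_{South}.
Substituting the second reaction function into the first: y_{South} = 46.75 − 0.5(51.5 − 0.5y_{South}), which gives 0.75y_{South} = 21 ⇒ y_{South} = 28.
Then y_{North} = 51.5 − 0.5·28 = 37.5.

28, 37.5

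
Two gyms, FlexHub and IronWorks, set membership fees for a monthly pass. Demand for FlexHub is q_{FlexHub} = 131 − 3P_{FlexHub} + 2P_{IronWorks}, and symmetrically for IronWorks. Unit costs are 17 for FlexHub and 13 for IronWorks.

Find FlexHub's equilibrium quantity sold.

83.25

FlexHub's profit: π = (P_{FlexHub} − 17)(131 − 3P_{FlexHub} + 2P_{IronWorks}).
∂π/∂P_{FlexHub} = 182 − 6P_{FlexHub} + 2P_{IronWorks} = 0 ⇒ P_{FlexHub} = 91/3 + (1/3)P_{IronWorks}.
Similarly P_{IronWorks} = 85/3 + (1/3)P_{FlexHub}.
Solving the two reaction functions simultaneously: (1 − (1/3)(1/3))P_{FlexHub} = 91/3 + (1/3)·(85/3), so (8/9)P_{FlexHub} = 358/9 and P_{FlexHub} = 44.75.
Then P_{IronWorks} = 85/3 + (1/3)·44.75 = 43.25.
q_{FlexHub} = 131 − 3·44.75 + 2·43.25 = 83.25.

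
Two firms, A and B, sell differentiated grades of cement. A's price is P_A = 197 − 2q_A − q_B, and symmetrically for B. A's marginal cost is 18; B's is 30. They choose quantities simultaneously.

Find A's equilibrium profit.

Firm A's profit: π = q_A(197 − 2q_A − q_B) − 18q_A.
∂π/∂q_A = 179 − 4q_A − q_B = 0 ⇒ q_A = 44.75 − 0.25q_B.
Similarly q_B = 41.75 − 0.25q_A.
Plugging q_B into A's best response: q_A = 44.75 − 0.25(41.75 − 0.25q_A) ⇒ 0.9375q_A = 34.3125, so q_A = 36.6.
Then q_B = 41.75 − 0.25·36.6 = 32.6.
P_A = 197 − 2·36.6 − 32.6 = 91.2.
Profit = (91.2 − 18)·36.6 = 2679.12.

2679.12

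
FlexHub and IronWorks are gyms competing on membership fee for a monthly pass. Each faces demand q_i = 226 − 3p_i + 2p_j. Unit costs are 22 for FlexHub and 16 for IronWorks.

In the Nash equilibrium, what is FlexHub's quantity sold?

FlexHub's profit: π = (p_{FlexHub} − 22)(226 − 3p_{FlexHub} + 2p_{IronWorks}).
∂π/∂p_{FlexHub} = 292 − 6p_{FlexHub} + 2p_{IronWorks} = 0 ⇒ p_{FlexHub} = 146/3 + (1/3)p_{IronWorks}.
Similarly p_{IronWorks} = 137/3 + (1/3)p_{FlexHub}.
Plugging p_{IronWorks} into FlexHub's best response: p_{FlexHub} = 146/3 + (1/3)(137/3 + (1/3)p_{FlexHub}) ⇒ (8/9)p_{FlexHub} = 575/9, so p_{FlexHub} = 71.875.
Then p_{IronWorks} = 137/3 + (1/3)·71.875 = 69.625.
q_{FlexHub} = 226 − 3·71.875 + 2·69.625 = 149.625.

149.625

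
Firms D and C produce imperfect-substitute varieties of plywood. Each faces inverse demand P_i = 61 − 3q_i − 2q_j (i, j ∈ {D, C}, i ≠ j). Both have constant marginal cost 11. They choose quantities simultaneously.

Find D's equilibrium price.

Firm D's profit: π = q_D(61 − 3q_D − 2q_C) − 11q_D.
∂π/∂q_D = 50 − 6q_D − 2q_C = 0 ⇒ q_D = 25/3 − (1/3)q_C.
By symmetry q_C = q_D; substituting into the reaction function, (4/3)q_D = 25/3 and q_D = 6.25.
P_D = 61 − 3·6.25 − 2·6.25 = 29.75.

29.75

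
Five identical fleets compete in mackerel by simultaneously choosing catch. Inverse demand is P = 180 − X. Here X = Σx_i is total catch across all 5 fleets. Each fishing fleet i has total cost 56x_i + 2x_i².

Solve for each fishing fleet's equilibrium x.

A representative fishing fleet's profit is π_i = x_i(180 − X) − 56x_i − 2x_i², with X = x_i + Σ_{j≠i} x_j.
First-order condition: 124 − 6x_i − Σ_{j≠i} x_j = 0.
With identical fishing fleets, set every x_j = x: then 124 − 6x − 4x = 0, i.e. x = 124/10 = 12.4.

12.4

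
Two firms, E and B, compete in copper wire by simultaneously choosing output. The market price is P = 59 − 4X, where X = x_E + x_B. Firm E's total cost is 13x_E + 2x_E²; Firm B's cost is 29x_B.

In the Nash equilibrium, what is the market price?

Firm E's profit: π = x_E(59 − 4(x_E + x_B)) − 13x_E − 2x_E².
∂π/∂x_E = 46 − 12x_E − 4x_B = 0, so x_E = 23/6 − (1/3)x_B.
For B: ∂π/∂x_B = 30 − 8x_B − 4x_E = 0 ⇒ x_B = 3.75 − 0.5x_E.
Substituting the second reaction function into the first: x_E = 23/6 − (1/3)(3.75 − 0.5x_E), which gives (5/6)x_E = 31/12 ⇒ x_E = 3.1.
Then x_B = 3.75 − 0.5·3.1 = 2.2.
Equilibrium price: P = 59 − 4·5.3 = 37.8.

37.8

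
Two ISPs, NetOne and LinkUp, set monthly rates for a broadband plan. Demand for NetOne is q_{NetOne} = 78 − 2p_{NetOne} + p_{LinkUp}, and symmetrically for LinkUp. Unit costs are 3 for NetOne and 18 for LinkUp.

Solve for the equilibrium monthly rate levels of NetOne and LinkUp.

NetOne's profit: π = (p_{NetOne} − 3)(78 − 2p_{NetOne} + p_{LinkUp}).
∂π/∂p_{NetOne} = 84 − 4p_{NetOne} + p_{LinkUp} = 0 ⇒ p_{NetOne} = 21 + 0.25p_{LinkUp}.
Similarly p_{LinkUp} = 28.5 + 0.25p_{NetOne}.
Plugging p_{LinkUp} into NetOne's best response: p_{NetOne} = 21 + 0.25(28.5 + 0.25p_{NetOne}) ⇒ 0.9375p_{NetOne} = 28.125, so p_{NetOne} = 30.
Then p_{LinkUp} = 28.5 + 0.25·30 = 36.

30, 36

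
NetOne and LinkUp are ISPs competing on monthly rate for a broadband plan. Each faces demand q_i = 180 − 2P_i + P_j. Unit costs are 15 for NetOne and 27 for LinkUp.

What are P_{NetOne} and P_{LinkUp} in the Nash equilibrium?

NetOne's profit: π = (P_{NetOne} − 15)(180 − 2P_{NetOne} + P_{LinkUp}).
∂π/∂P_{NetOne} = 210 − 4P_{NetOne} + P_{LinkUp} = 0 ⇒ P_{NetOne} = 52.5 + 0.25P_{LinkUp}.
Similarly P_{LinkUp} = 58.5 + 0.25P_{NetOne}.
Substituting the second reaction function into the first: P_{NetOne} = 52.5 + 0.25(58.5 + 0.25P_{NetOne}), which gives 0.9375P_{NetOne} = 67.125 ⇒ P_{NetOne} = 71.6.
Then P_{LinkUp} = 58.5 + 0.25·71.6 = 76.4.

71.6, 76.4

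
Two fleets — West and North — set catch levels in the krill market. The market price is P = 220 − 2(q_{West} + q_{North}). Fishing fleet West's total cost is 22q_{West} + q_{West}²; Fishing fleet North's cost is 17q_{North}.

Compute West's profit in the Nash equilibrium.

1117.47

Fishing fleet West's profit: π = q_{West}(220 − 2(q_{West} + q_{North})) − 22q_{West} − q_{West}².
∂π/∂q_{West} = 198 − 6q_{West} − 2q_{North} = 0, so q_{West} = 33 − (1/3)q_{North}.
For North: ∂π/∂q_{North} = 203 − 4q_{North} − 2q_{West} = 0 ⇒ q_{North} = 50.75 − 0.5q_{West}.
Solving the two reaction functions simultaneously: (1 − (−1/3)(−0.5))q_{West} = 33 − (1/3)·50.75, so (5/6)q_{West} = 193/12 and q_{West} = 19.3.
Then q_{North} = 50.75 − 0.5·19.3 = 41.1.
Price P = 220 − 2·60.4 = 99.2.
West's profit: (99.2 − 22)·19.3 − (19.3)² = 1117.47.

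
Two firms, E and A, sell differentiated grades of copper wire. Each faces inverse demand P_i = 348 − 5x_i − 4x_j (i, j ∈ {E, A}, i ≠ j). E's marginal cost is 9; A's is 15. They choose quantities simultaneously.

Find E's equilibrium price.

Firm E's profit: π = x_E(348 − 5x_E − 4x_A) − 9x_E.
∂π/∂x_E = 339 − 10x_E − 4x_A = 0 ⇒ x_E = 33.9 − 0.4x_A.
Similarly x_A = 33.3 − 0.4x_E.
Substituting the second reaction function into the first: x_E = 33.9 − 0.4(33.3 − 0.4x_E), which gives 0.84x_E = 20.58 ⇒ x_E = 24.5.
Then x_A = 33.3 − 0.4·24.5 = 23.5.
P_E = 348 − 5·24.5 − 4·23.5 = 131.5.

131.5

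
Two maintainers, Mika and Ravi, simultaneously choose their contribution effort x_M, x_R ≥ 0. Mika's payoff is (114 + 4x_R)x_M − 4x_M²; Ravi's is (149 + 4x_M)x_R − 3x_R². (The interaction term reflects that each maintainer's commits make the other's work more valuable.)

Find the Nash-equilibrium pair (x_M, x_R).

Expanding Mika's payoff: 114x_M + 4x_Rx_M − 4x_M².
∂π/∂x_M = 114 + 4x_R − 8x_M = 0, so x_M = 14.25 + 0.5x_R.
Likewise for Ravi: x_R = 149/6 + (2/3)x_M.
Solving the two reaction functions simultaneously: (1 − (0.5)(2/3))x_M = 14.25 + 0.5·(149/6), so (2/3)x_M = 80/3 and x_M = 40.
Then x_R = 149/6 + (2/3)·40 = 51.5.

40, 51.5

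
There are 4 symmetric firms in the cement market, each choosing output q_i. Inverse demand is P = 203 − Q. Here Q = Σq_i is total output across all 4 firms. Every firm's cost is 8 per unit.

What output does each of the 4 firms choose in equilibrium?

39

A representative firm's profit is π_i = q_i(203 − Q) − 8q_i, with Q = q_i + Σ_{j≠i} q_j.
First-order condition: 195 − 2q_i − Σ_{j≠i} q_j = 0.
Imposing symmetry (q_j = q for all j) turns Σ_{j≠i} q_j into 3q, so 195 = 5q and q = 39.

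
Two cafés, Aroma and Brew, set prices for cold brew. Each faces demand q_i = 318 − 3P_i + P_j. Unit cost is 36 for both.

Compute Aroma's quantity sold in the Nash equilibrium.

Aroma's profit: π = (P_{Aroma} − 36)(318 − 3P_{Aroma} + P_{Brew}).
∂π/∂P_{Aroma} = 426 − 6P_{Aroma} + P_{Brew} = 0 ⇒ P_{Aroma} = 71 + (1/6)P_{Brew}.
Setting P_{Aroma} = P_{Brew} in the reaction function: P_{Aroma} = 71 + (1/6)P_{Aroma}, so P_{Aroma} = 71 / (5/6) = 85.2.
q_{Aroma} = 318 − 3·85.2 + 85.2 = 147.6.

147.6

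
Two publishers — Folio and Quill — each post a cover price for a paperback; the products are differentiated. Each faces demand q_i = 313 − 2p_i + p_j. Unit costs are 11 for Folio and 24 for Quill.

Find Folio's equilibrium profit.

20971.52

Folio's profit: π = (p_{Folio} − 11)(313 − 2p_{Folio} + p_{Quill}).
∂π/∂p_{Folio} = 335 − 4p_{Folio} + p_{Quill} = 0 ⇒ p_{Folio} = 83.75 + 0.25p_{Quill}.
Similarly p_{Quill} = 90.25 + 0.25p_{Folio}.
Plugging p_{Quill} into Folio's best response: p_{Folio} = 83.75 + 0.25(90.25 + 0.25p_{Folio}) ⇒ 0.9375p_{Folio} = 106.3125, so p_{Folio} = 113.4.
Then p_{Quill} = 90.25 + 0.25·113.4 = 118.6.
q_{Folio} = 313 − 2·113.4 + 118.6 = 204.8.
Profit = (113.4 − 11)·204.8 = 20971.52.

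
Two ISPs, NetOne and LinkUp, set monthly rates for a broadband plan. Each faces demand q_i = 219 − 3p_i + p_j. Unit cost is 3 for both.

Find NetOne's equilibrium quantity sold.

NetOne's profit: π = (p_{NetOne} − 3)(219 − 3p_{NetOne} + p_{LinkUp}).
∂π/∂p_{NetOne} = 228 − 6p_{NetOne} + p_{LinkUp} = 0 ⇒ p_{NetOne} = 38 + (1/6)p_{LinkUp}.
Setting p_{NetOne} = p_{LinkUp} in the reaction function: p_{NetOne} = 38 + (1/6)p_{NetOne}, so p_{NetOne} = 38 / (5/6) = 45.6.
q_{NetOne} = 219 − 3·45.6 + 45.6 = 127.8.

127.8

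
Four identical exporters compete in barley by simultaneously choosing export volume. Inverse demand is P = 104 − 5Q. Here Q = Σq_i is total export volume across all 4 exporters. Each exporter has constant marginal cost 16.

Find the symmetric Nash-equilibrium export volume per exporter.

A representative exporter's profit is π_i = q_i(104 − 5Q) − 16q_i, with Q = q_i + Σ_{j≠i} q_j.
First-order condition: 88 − 10q_i − 5Σ_{j≠i} q_j = 0.
With identical exporters, set every q_j = q: then 88 − 10q − 15q = 0, i.e. q = 88/25 = 3.52.

3.52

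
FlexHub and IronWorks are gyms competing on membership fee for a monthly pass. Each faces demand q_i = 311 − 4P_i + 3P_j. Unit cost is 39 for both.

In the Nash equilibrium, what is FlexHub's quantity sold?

217.6

FlexHub's profit: π = (P_{FlexHub} − 39)(311 − 4P_{FlexHub} + 3P_{IronWorks}).
∂π/∂P_{FlexHub} = 467 − 8P_{FlexHub} + 3P_{IronWorks} = 0 ⇒ P_{FlexHub} = 58.375 + 0.375P_{IronWorks}.
By symmetry P_{IronWorks} = P_{FlexHub}; substituting into the reaction function, 0.625P_{FlexHub} = 58.375 and P_{FlexHub} = 93.4.
q_{FlexHub} = 311 − 4·93.4 + 3·93.4 = 217.6.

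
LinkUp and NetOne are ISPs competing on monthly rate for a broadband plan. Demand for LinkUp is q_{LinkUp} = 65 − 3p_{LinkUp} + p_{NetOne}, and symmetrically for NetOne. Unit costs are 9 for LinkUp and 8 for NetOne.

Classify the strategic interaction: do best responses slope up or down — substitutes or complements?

LinkUp's profit: π = (p_{LinkUp} − 9)(65 − 3p_{LinkUp} + p_{NetOne}).
∂π/∂p_{LinkUp} = 92 − 6p_{LinkUp} + p_{NetOne} = 0 ⇒ p_{LinkUp} = 46/3 + (1/6)p_{NetOne}.
The best-response slope dp_{LinkUp}/dp_{NetOne} = 1/6 > 0: the reaction function is upward-sloping, so the choices are strategic complements.

strategic complements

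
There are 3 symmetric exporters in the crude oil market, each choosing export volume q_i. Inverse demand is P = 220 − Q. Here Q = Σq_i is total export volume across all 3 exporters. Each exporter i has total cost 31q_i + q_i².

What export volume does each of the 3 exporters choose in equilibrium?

31.5

A representative exporter's profit is π_i = q_i(220 − Q) − 31q_i − q_i², with Q = q_i + Σ_{j≠i} q_j.
First-order condition: 189 − 4q_i − Σ_{j≠i} q_j = 0.
In a symmetric equilibrium every exporter chooses the same q, so Σ_{j≠i} q_j = 2q. The condition becomes 189 − 6q = 0, giving q = 189/6 = 31.5.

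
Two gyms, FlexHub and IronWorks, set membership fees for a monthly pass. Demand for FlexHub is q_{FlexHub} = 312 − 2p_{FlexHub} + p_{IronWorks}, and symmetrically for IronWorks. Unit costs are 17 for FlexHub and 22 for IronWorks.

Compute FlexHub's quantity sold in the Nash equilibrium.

198

FlexHub's profit: π = (p_{FlexHub} − 17)(312 − 2p_{FlexHub} + p_{IronWorks}).
∂π/∂p_{FlexHub} = 346 − 4p_{FlexHub} + p_{IronWorks} = 0 ⇒ p_{FlexHub} = 86.5 + 0.25p_{IronWorks}.
Similarly p_{IronWorks} = 89 + 0.25p_{FlexHub}.
Plugging p_{IronWorks} into FlexHub's best response: p_{FlexHub} = 86.5 + 0.25(89 + 0.25p_{FlexHub}) ⇒ 0.9375p_{FlexHub} = 108.75, so p_{FlexHub} = 116.
Then p_{IronWorks} = 89 + 0.25·116 = 118.
q_{FlexHub} = 312 − 2·116 + 118 = 198.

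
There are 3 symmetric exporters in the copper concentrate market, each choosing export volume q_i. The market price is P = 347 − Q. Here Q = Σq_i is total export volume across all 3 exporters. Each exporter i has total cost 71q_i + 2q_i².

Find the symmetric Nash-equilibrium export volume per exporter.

A representative exporter's profit is π_i = q_i(347 − Q) − 71q_i − 2q_i², with Q = q_i + Σ_{j≠i} q_j.
First-order condition: 276 − 6q_i − Σ_{j≠i} q_j = 0.
In a symmetric equilibrium every exporter chooses the same q, so Σ_{j≠i} q_j = 2q. The condition becomes 276 − 8q = 0, giving q = 276/8 = 34.5.

34.5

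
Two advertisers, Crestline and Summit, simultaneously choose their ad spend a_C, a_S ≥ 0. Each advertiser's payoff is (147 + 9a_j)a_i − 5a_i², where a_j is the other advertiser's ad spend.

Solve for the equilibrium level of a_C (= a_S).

147

Crestline's payoff is (147 + 9a_S)a_C − 5a_C².
∂π/∂a_C = 147 + 9a_S − 10a_C = 0, so a_C = 14.7 + 0.9a_S.
By symmetry a_S = a_C; substituting into the reaction function, 0.1a_C = 14.7 and a_C = 147.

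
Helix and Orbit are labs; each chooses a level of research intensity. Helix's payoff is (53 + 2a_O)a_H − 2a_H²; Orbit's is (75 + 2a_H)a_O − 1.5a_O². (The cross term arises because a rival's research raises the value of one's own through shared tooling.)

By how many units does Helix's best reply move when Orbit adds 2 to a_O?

Expanding Helix's payoff: 53a_H + 2a_Oa_H − 2a_H².
∂π/∂a_H = 53 + 2a_O − 4a_H = 0, so a_H = 13.25 + 0.5a_O.
The reaction-function slope is 0.5, so a 2-unit rise in a_O moves a_H by 0.5 × 2 = 1. Helix's best response rises — the actions are strategic complements.

1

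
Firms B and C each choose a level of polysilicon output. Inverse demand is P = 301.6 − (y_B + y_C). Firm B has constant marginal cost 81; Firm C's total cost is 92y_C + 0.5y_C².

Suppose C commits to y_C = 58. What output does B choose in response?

81.3

Firm B's profit: π = y_B(301.6 − (y_B + y_C)) − 81y_B.
∂π/∂y_B = 220.6 − 2y_B − y_C = 0, so y_B = 110.3 − 0.5y_C.
At y_C = 58: y_B = 110.3 − 0.5·58 = 81.3.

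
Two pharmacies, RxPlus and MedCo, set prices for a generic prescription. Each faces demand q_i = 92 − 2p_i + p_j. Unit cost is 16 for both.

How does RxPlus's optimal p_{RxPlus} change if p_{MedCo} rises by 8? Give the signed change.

RxPlus's profit: π = (p_{RxPlus} − 16)(92 − 2p_{RxPlus} + p_{MedCo}).
∂π/∂p_{RxPlus} = 124 − 4p_{RxPlus} + p_{MedCo} = 0 ⇒ p_{RxPlus} = 31 + 0.25p_{MedCo}.
The reaction-function slope is 0.25, so an 8-unit rise in p_{MedCo} moves p_{RxPlus} by 0.25 × 8 = 2. RxPlus's best response rises — the actions are strategic complements.

2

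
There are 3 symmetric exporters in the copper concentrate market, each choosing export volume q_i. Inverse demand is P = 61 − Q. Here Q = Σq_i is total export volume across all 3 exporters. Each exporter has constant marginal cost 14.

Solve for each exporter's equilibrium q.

11.75

A representative exporter's profit is π_i = q_i(61 − Q) − 14q_i, with Q = q_i + Σ_{j≠i} q_j.
First-order condition: 47 − 2q_i − Σ_{j≠i} q_j = 0.
With identical exporters, set every q_j = q: then 47 − 2q − 2q = 0, i.e. q = 47/4 = 11.75.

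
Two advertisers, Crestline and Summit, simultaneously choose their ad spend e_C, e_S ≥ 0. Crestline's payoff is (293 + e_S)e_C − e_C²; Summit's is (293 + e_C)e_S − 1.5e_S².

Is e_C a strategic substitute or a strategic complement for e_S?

Expanding Crestline's payoff: 293e_C + e_Se_C − e_C².
∂π/∂e_C = 293 + e_S − 2e_C = 0, so e_C = 146.5 + 0.5e_S.
The best-response slope de_C/de_S = 0.5 > 0: the reaction function is upward-sloping, so the choices are strategic complements.

strategic complements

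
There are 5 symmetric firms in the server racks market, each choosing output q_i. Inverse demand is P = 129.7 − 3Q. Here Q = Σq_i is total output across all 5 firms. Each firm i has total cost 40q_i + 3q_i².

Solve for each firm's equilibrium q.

A representative firm's profit is π_i = q_i(129.7 − 3Q) − 40q_i − 3q_i², with Q = q_i + Σ_{j≠i} q_j.
First-order condition: 89.7 − 12q_i − 3Σ_{j≠i} q_j = 0.
With identical firms, set every q_j = q: then 89.7 − 12q − 12q = 0, i.e. q = 89.7/24 = 3.7375.

3.7375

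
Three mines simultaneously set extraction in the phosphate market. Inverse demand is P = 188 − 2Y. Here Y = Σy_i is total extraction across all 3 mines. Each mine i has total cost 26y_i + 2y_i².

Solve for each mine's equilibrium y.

A representative mine's profit is π_i = y_i(188 − 2Y) − 26y_i − 2y_i², with Y = y_i + Σ_{j≠i} y_j.
First-order condition: 162 − 8y_i − 2Σ_{j≠i} y_j = 0.
In a symmetric equilibrium every mine chooses the same y, so Σ_{j≠i} y_j = 2y. The condition becomes 162 − 12y = 0, giving y = 162/12 = 13.5.

13.5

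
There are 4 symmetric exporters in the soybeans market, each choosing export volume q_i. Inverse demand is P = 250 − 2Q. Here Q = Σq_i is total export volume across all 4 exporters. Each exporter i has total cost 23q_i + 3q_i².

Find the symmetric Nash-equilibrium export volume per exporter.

14.1875

A representative exporter's profit is π_i = q_i(250 − 2Q) − 23q_i − 3q_i², with Q = q_i + Σ_{j≠i} q_j.
First-order condition: 227 − 10q_i − 2Σ_{j≠i} q_j = 0.
Imposing symmetry (q_j = q for all j) turns Σ_{j≠i} q_j into 3q, so 227 = 16q and q = 14.1875.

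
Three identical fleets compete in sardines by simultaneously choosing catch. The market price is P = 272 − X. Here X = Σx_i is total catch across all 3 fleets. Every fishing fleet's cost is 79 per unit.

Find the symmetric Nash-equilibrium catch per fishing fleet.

48.25

A representative fishing fleet's profit is π_i = x_i(272 − X) − 79x_i, with X = x_i + Σ_{j≠i} x_j.
First-order condition: 193 − 2x_i − Σ_{j≠i} x_j = 0.
With identical fishing fleets, set every x_j = x: then 193 − 2x − 2x = 0, i.e. x = 193/4 = 48.25.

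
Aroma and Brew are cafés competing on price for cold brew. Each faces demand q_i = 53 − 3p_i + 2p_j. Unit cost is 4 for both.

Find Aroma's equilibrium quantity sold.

Aroma's profit: π = (p_{Aroma} − 4)(53 − 3p_{Aroma} + 2p_{Brew}).
∂π/∂p_{Aroma} = 65 − 6p_{Aroma} + 2p_{Brew} = 0 ⇒ p_{Aroma} = 65/6 + (1/3)p_{Brew}.
By symmetry p_{Brew} = p_{Aroma}; substituting into the reaction function, (2/3)p_{Aroma} = 65/6 and p_{Aroma} = 16.25.
q_{Aroma} = 53 − 3·16.25 + 2·16.25 = 36.75.

36.75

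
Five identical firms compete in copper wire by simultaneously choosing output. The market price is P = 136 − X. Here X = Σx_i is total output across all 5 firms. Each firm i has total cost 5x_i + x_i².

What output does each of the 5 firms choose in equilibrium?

16.375

A representative firm's profit is π_i = x_i(136 − X) − 5x_i − x_i², with X = x_i + Σ_{j≠i} x_j.
First-order condition: 131 − 4x_i − Σ_{j≠i} x_j = 0.
In a symmetric equilibrium every firm chooses the same x, so Σ_{j≠i} x_j = 4x. The condition becomes 131 − 8x = 0, giving x = 131/8 = 16.375.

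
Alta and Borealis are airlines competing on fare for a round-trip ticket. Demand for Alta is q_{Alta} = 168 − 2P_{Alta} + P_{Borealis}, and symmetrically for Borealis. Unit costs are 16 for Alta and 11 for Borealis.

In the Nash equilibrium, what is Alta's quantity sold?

Alta's profit: π = (P_{Alta} − 16)(168 − 2P_{Alta} + P_{Borealis}).
∂π/∂P_{Alta} = 200 − 4P_{Alta} + P_{Borealis} = 0 ⇒ P_{Alta} = 50 + 0.25P_{Borealis}.
Similarly P_{Borealis} = 47.5 + 0.25P_{Alta}.
Plugging P_{Borealis} into Alta's best response: P_{Alta} = 50 + 0.25(47.5 + 0.25P_{Alta}) ⇒ 0.9375P_{Alta} = 61.875, so P_{Alta} = 66.
Then P_{Borealis} = 47.5 + 0.25·66 = 64.
q_{Alta} = 168 − 2·66 + 64 = 100.

100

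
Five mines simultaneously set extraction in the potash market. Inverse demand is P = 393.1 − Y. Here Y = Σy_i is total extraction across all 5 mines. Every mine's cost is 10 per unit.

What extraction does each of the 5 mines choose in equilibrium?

63.85

A representative mine's profit is π_i = y_i(393.1 − Y) − 10y_i, with Y = y_i + Σ_{j≠i} y_j.
First-order condition: 383.1 − 2y_i − Σ_{j≠i} y_j = 0.
With identical mines, set every y_j = y: then 383.1 − 2y − 4y = 0, i.e. y = 383.1/6 = 63.85.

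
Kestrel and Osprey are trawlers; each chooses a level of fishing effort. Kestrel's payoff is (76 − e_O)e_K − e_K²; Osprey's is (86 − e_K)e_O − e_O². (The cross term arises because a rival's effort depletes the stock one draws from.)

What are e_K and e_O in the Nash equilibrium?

22, 32

Expanding Kestrel's payoff: 76e_K − e_Oe_K − e_K².
∂π/∂e_K = 76 − e_O − 2e_K = 0, so e_K = 38 − 0.5e_O.
Likewise for Osprey: e_O = 43 − 0.5e_K.
Substituting the second reaction function into the first: e_K = 38 − 0.5(43 − 0.5e_K), which gives 0.75e_K = 16.5 ⇒ e_K = 22.
Then e_O = 43 − 0.5·22 = 32.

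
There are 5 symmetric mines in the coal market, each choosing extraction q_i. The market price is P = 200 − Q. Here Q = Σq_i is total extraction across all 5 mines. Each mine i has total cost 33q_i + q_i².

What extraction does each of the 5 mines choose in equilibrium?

20.875

A representative mine's profit is π_i = q_i(200 − Q) − 33q_i − q_i², with Q = q_i + Σ_{j≠i} q_j.
First-order condition: 167 − 4q_i − Σ_{j≠i} q_j = 0.
Imposing symmetry (q_j = q for all j) turns Σ_{j≠i} q_j into 4q, so 167 = 8q and q = 20.875.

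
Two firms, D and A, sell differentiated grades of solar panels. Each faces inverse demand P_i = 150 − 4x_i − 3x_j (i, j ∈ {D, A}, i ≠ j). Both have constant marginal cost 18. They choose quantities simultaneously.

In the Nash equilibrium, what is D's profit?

Firm D's profit: π = x_D(150 − 4x_D − 3x_A) − 18x_D.
∂π/∂x_D = 132 − 8x_D − 3x_A = 0 ⇒ x_D = 16.5 − 0.375x_A.
Setting x_D = x_A in the reaction function: x_D = 16.5 − 0.375x_D, so x_D = 16.5 / 1.375 = 12.
P_D = 150 − 4·12 − 3·12 = 66.
Profit = (66 − 18)·12 = 576.

576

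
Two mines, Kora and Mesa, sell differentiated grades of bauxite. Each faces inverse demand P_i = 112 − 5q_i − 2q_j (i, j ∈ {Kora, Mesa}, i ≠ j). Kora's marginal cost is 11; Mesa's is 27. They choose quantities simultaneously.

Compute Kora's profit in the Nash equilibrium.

Mine Kora's profit: π = q_{Kora}(112 − 5q_{Kora} − 2q_{Mesa}) − 11q_{Kora}.
∂π/∂q_{Kora} = 101 − 10q_{Kora} − 2q_{Mesa} = 0 ⇒ q_{Kora} = 10.1 − 0.2q_{Mesa}.
Similarly q_{Mesa} = 8.5 − 0.2q_{Kora}.
Solving the two reaction functions simultaneously: (1 − (−0.2)(−0.2))q_{Kora} = 10.1 − 0.2·8.5, so 0.96q_{Kora} = 8.4 and q_{Kora} = 8.75.
Then q_{Mesa} = 8.5 − 0.2·8.75 = 6.75.
P_{Kora} = 112 − 5·8.75 − 2·6.75 = 54.75.
Profit = (54.75 − 11)·8.75 = 382.8125.

382.8125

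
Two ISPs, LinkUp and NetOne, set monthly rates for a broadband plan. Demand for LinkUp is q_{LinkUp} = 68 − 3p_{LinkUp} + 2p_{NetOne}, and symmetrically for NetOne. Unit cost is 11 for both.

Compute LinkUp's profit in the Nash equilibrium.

LinkUp's profit: π = (p_{LinkUp} − 11)(68 − 3p_{LinkUp} + 2p_{NetOne}).
∂π/∂p_{LinkUp} = 101 − 6p_{LinkUp} + 2p_{NetOne} = 0 ⇒ p_{LinkUp} = 101/6 + (1/3)p_{NetOne}.
Setting p_{LinkUp} = p_{NetOne} in the reaction function: p_{LinkUp} = 101/6 + (1/3)p_{LinkUp}, so p_{LinkUp} = (101/6) / (2/3) = 25.25.
q_{LinkUp} = 68 − 3·25.25 + 2·25.25 = 42.75.
Profit = (25.25 − 11)·42.75 = 609.1875.

609.1875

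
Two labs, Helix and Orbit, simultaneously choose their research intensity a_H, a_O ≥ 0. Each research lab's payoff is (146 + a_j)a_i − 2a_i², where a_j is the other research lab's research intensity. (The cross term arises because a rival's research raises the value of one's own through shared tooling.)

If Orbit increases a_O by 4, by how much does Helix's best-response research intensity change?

Helix's payoff is (146 + a_O)a_H − 2a_H².
∂π/∂a_H = 146 + a_O − 4a_H = 0, so a_H = 36.5 + 0.25a_O.
The reaction-function slope is 0.25, so a 4-unit rise in a_O moves a_H by 0.25 × 4 = 1. Helix's best response rises — the actions are strategic complements.

1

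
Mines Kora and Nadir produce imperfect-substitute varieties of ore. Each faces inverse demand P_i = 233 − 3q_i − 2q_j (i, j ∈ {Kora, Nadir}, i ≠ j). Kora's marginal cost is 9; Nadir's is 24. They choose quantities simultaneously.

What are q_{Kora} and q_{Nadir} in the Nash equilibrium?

28.9375, 25.1875

Mine Kora's profit: π = q_{Kora}(233 − 3q_{Kora} − 2q_{Nadir}) − 9q_{Kora}.
∂π/∂q_{Kora} = 224 − 6q_{Kora} − 2q_{Nadir} = 0 ⇒ q_{Kora} = 112/3 − (1/3)q_{Nadir}.
Similarly q_{Nadir} = 209/6 − (1/3)q_{Kora}.
Solving the two reaction functions simultaneously: (1 − (−1/3)(−1/3))q_{Kora} = 112/3 − (1/3)·(209/6), so (8/9)q_{Kora} = 463/18 and q_{Kora} = 28.9375.
Then q_{Nadir} = 209/6 − (1/3)·28.9375 = 25.1875.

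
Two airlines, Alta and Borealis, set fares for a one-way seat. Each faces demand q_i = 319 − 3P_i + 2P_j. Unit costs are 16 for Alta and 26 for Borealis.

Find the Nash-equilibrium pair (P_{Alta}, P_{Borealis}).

Alta's profit: π = (P_{Alta} − 16)(319 − 3P_{Alta} + 2P_{Borealis}).
∂π/∂P_{Alta} = 367 − 6P_{Alta} + 2P_{Borealis} = 0 ⇒ P_{Alta} = 367/6 + (1/3)P_{Borealis}.
Similarly P_{Borealis} = 397/6 + (1/3)P_{Alta}.
Plugging P_{Borealis} into Alta's best response: P_{Alta} = 367/6 + (1/3)(397/6 + (1/3)P_{Alta}) ⇒ (8/9)P_{Alta} = 749/9, so P_{Alta} = 93.625.
Then P_{Borealis} = 397/6 + (1/3)·93.625 = 97.375.

93.625, 97.375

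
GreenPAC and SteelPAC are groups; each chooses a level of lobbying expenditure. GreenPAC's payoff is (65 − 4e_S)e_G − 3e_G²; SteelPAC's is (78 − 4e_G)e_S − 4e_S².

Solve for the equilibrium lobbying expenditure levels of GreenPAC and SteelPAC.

6.5, 6.5

Expanding GreenPAC's payoff: 65e_G − 4e_Se_G − 3e_G².
∂π/∂e_G = 65 − 4e_S − 6e_G = 0, so e_G = 65/6 − (2/3)e_S.
Likewise for SteelPAC: e_S = 9.75 − 0.5e_G.
Plugging e_S into GreenPAC's best response: e_G = 65/6 − (2/3)(9.75 − 0.5e_G) ⇒ (2/3)e_G = 13/3, so e_G = 6.5.
Then e_S = 9.75 − 0.5·6.5 = 6.5.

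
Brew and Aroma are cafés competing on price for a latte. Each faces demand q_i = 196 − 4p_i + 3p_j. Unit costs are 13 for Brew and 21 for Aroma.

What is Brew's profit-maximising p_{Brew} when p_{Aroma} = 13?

Brew's profit: π = (p_{Brew} − 13)(196 − 4p_{Brew} + 3p_{Aroma}).
∂π/∂p_{Brew} = 248 − 8p_{Brew} + 3p_{Aroma} = 0 ⇒ p_{Brew} = 31 + 0.375p_{Aroma}.
At p_{Aroma} = 13: p_{Brew} = 31 + 0.375·13 = 35.875.

35.875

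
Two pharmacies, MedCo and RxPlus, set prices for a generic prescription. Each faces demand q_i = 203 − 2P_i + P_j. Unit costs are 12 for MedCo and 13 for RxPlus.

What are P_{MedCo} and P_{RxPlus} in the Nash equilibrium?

75.8, 76.2

MedCo's profit: π = (P_{MedCo} − 12)(203 − 2P_{MedCo} + P_{RxPlus}).
∂π/∂P_{MedCo} = 227 − 4P_{MedCo} + P_{RxPlus} = 0 ⇒ P_{MedCo} = 56.75 + 0.25P_{RxPlus}.
Similarly P_{RxPlus} = 57.25 + 0.25P_{MedCo}.
Solving the two reaction functions simultaneously: (1 − (0.25)(0.25))P_{MedCo} = 56.75 + 0.25·57.25, so 0.9375P_{MedCo} = 71.0625 and P_{MedCo} = 75.8.
Then P_{RxPlus} = 57.25 + 0.25·75.8 = 76.2.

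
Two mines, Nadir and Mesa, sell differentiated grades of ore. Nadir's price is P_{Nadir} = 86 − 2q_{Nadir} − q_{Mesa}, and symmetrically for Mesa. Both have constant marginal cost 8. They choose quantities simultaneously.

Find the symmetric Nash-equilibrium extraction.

15.6

Mine Nadir's profit: π = q_{Nadir}(86 − 2q_{Nadir} − q_{Mesa}) − 8q_{Nadir}.
∂π/∂q_{Nadir} = 78 − 4q_{Nadir} − q_{Mesa} = 0 ⇒ q_{Nadir} = 19.5 − 0.25q_{Mesa}.
By symmetry q_{Mesa} = q_{Nadir}; substituting into the reaction function, 1.25q_{Nadir} = 19.5 and q_{Nadir} = 15.6.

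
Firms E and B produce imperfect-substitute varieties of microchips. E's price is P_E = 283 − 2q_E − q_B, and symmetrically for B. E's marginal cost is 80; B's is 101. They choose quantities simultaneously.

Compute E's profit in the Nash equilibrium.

3528

Firm E's profit: π = q_E(283 − 2q_E − q_B) − 80q_E.
∂π/∂q_E = 203 − 4q_E − q_B = 0 ⇒ q_E = 50.75 − 0.25q_B.
Similarly q_B = 45.5 − 0.25q_E.
Substituting the second reaction function into the first: q_E = 50.75 − 0.25(45.5 − 0.25q_E), which gives 0.9375q_E = 39.375 ⇒ q_E = 42.
Then q_B = 45.5 − 0.25·42 = 35.
P_E = 283 − 2·42 − 35 = 164.
Profit = (164 − 80)·42 = 3528.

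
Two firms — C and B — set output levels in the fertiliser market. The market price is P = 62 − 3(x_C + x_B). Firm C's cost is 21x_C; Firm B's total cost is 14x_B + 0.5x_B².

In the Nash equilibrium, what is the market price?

Firm C's profit: π = x_C(62 − 3(x_C + x_B)) − 21x_C.
∂π/∂x_C = 41 − 6x_C − 3x_B = 0, so x_C = 41/6 − 0.5x_B.
For B: ∂π/∂x_B = 48 − 7x_B − 3x_C = 0 ⇒ x_B = 48/7 − (3/7)x_C.
Plugging x_B into C's best response: x_C = 41/6 − 0.5(48/7 − (3/7)x_C) ⇒ (11/14)x_C = 143/42, so x_C = 13/3.
Then x_B = 48/7 − (3/7)·(13/3) = 5.
Equilibrium price: P = 62 − 3·(28/3) = 34.

34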